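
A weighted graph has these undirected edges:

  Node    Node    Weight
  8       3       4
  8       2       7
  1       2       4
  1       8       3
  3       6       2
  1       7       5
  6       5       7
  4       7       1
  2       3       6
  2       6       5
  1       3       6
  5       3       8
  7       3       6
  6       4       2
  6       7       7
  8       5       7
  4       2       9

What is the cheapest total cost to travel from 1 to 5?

Running Dijkstra from 1:
1: 0
8: 3  (via 1)
2: 4  (via 1)
7: 5  (via 1)
3: 6  (via 1)
4: 6  (via 7)
6: 8  (via 3)
5: 10  (via 8)
Shortest route: 1 → 8 → 5 = 10.

10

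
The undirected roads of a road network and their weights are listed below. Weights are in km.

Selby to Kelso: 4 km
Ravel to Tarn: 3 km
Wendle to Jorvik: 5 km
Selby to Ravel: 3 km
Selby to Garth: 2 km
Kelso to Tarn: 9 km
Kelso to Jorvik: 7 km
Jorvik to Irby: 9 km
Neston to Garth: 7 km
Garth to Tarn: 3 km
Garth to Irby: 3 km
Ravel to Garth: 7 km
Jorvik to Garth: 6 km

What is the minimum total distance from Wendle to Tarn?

Shortest distances from Wendle:
Wendle: 0
Jorvik: 5  (via Wendle)
Garth: 11  (via Jorvik)
Kelso: 12  (via Jorvik)
Selby: 13  (via Garth)
Tarn: 14  (via Garth)
Shortest route: Wendle–Jorvik–Garth–Tarn = 14 km.

14 km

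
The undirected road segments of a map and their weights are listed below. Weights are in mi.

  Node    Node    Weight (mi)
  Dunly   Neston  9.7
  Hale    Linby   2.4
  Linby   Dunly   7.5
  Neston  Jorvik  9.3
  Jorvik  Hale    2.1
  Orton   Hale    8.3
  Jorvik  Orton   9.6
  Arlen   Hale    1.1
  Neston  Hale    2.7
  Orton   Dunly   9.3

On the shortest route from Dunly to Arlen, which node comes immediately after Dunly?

Candidate routes:
Dunly → Orton → Hale → Arlen: 9.3+8.3+1.1 = 18.7
Dunly → Neston → Hale → Arlen: 9.7+2.7+1.1 = 13.5
Dunly → Orton → Jorvik → Hale → Arlen: 9.3+9.6+2.1+1.1 = 22.1
Dunly → Linby → Hale → Arlen: 7.5+2.4+1.1 = 11
The minimum is 11 mi via Dunly → Linby → Hale → Arlen.
So from Dunly the first move is to Linby.

Linby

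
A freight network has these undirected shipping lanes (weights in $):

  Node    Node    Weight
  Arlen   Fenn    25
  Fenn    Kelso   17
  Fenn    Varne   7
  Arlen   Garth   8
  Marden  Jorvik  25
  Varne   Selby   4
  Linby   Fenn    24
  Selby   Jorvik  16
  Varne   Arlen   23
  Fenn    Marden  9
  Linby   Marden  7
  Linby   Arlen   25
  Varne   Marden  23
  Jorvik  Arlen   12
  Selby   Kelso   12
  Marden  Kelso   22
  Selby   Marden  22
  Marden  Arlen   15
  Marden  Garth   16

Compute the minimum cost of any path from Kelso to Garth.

$38

Running Dijkstra from Kelso:
Kelso: 0
Selby: 12  (via Kelso)
Varne: 16  (via Selby)
Fenn: 17  (via Kelso)
Marden: 22  (via Kelso)
Jorvik: 28  (via Selby)
Linby: 29  (via Marden)
Arlen: 37  (via Marden)
Garth: 38  (via Marden)
Shortest route: Kelso → Marden → Garth = $38.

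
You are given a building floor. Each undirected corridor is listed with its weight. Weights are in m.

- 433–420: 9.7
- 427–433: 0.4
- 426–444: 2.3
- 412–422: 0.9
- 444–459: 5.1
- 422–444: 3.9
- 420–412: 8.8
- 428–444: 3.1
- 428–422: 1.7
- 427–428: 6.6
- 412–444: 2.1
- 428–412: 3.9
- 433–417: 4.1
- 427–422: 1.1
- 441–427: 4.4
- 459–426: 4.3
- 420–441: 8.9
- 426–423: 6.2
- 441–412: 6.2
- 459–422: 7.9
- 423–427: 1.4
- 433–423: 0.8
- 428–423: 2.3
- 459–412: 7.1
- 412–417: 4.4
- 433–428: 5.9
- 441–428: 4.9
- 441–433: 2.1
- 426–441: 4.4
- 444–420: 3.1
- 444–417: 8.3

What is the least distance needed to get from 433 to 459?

9.4 m

Compare a few routes:
433–427–422–412–459: 0.4+1.1+0.9+7.1 = 9.5
433–427–422–459: 0.4+1.1+7.9 = 9.4
433–427–422–444–459: 0.4+1.1+3.9+5.1 = 10.5
433–427–422–412–444–459: 0.4+1.1+0.9+2.1+5.1 = 9.6
Cheapest is 433–427–422–459 at 9.4 m.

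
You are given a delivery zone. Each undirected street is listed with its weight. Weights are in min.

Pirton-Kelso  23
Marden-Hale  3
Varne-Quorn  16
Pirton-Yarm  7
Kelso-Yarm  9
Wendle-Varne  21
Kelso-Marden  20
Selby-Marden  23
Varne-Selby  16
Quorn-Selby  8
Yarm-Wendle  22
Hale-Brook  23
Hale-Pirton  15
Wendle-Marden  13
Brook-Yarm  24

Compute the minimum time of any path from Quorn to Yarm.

56 min

Candidate routes:
Quorn - Selby - Marden - Hale - Pirton - Yarm: 8+23+3+15+7 = 56
Quorn - Selby - Marden - Wendle - Yarm: 8+23+13+22 = 66
Quorn - Varne - Wendle - Yarm: 16+21+22 = 59
Quorn - Selby - Marden - Kelso - Yarm: 8+23+20+9 = 60
The minimum is 56 min via Quorn - Selby - Marden - Hale - Pirton - Yarm.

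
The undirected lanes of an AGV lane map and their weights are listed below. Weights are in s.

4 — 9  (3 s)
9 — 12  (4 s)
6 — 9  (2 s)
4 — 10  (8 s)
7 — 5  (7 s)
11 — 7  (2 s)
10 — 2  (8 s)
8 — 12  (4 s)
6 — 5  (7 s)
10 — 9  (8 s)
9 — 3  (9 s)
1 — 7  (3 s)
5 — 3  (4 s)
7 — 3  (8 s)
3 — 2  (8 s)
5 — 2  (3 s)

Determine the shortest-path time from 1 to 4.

Enumerating some paths:
1 → 7 → 5 → 6 → 9 → 4: 3+7+7+2+3 = 22
1 → 7 → 3 → 9 → 4: 3+8+9+3 = 23
The minimum is 22 s via 1 → 7 → 5 → 6 → 9 → 4.

22 s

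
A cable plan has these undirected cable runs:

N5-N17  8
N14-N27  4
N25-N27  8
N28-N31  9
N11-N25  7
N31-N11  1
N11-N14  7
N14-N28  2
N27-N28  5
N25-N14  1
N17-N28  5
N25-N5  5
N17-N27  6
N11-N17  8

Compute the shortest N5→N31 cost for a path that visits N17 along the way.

Best N5 to N17: N5–N17 costing 8
Shortest N17→N31: N17–N11–N31 = 9
Total via N17: 8 + 9 = 17.

17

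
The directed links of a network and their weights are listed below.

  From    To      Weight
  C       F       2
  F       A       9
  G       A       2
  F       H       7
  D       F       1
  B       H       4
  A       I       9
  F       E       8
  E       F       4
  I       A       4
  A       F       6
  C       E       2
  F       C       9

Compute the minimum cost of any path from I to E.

Shortest distances from I:
I: 0
A: 4  (via I)
F: 10  (via A)
H: 17  (via F)
E: 18  (via F)
Shortest route: I–A–F–E = 18.

18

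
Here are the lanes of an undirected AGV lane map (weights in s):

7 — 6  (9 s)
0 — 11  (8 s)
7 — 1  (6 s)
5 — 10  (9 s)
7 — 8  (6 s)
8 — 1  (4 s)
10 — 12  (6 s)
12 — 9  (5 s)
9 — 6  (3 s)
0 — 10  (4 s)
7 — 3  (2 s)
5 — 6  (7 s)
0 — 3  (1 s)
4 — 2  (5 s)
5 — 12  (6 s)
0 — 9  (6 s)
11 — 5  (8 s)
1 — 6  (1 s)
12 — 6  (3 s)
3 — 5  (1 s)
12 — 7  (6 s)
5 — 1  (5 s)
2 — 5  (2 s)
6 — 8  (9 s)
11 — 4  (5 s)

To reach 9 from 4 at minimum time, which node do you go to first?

2

Candidate routes:
4–2–5–3–0–9: 5+2+1+1+6 = 15
4–2–5–1–6–9: 5+2+5+1+3 = 16
Cheapest is 4–2–5–3–0–9 at 15 s.
So from 4 the first move is to 2.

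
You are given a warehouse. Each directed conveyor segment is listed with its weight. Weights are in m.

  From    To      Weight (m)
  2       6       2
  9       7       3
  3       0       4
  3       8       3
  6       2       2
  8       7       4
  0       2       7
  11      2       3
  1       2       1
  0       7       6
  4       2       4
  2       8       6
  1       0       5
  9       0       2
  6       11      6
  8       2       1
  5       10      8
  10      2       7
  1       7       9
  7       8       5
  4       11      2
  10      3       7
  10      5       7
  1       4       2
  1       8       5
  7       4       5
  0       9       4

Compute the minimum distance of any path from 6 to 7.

12 m

Enumerating some paths:
6–2–8–7: 2+6+4 = 12
6–11–2–8–7: 6+3+6+4 = 19
Cheapest is 6–2–8–7 at 12 m.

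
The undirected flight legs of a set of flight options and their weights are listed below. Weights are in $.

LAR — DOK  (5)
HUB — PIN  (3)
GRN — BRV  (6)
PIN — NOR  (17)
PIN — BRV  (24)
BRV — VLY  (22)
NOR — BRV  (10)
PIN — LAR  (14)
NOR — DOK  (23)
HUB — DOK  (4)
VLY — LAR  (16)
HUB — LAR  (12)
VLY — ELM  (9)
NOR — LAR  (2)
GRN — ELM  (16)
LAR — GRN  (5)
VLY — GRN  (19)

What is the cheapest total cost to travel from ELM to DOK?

$26

Running Dijkstra from ELM:
ELM: 0
VLY: 9  (via ELM)
GRN: 16  (via ELM)
LAR: 21  (via GRN)
BRV: 22  (via GRN)
NOR: 23  (via LAR)
DOK: 26  (via LAR)
Shortest route: ELM–GRN–LAR–DOK = $26.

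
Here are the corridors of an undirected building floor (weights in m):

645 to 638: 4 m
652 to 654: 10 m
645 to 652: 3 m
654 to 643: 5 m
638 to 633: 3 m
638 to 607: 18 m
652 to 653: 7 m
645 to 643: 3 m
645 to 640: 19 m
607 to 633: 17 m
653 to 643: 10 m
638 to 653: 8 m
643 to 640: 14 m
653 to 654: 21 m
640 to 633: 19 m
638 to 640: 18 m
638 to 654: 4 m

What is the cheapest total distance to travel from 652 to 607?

25 m

Running Dijkstra from 652:
652: 0
645: 3  (via 652)
643: 6  (via 645)
653: 7  (via 652)
638: 7  (via 645)
633: 10  (via 638)
654: 10  (via 652)
640: 20  (via 643)
607: 25  (via 638)
Shortest route: 652 → 645 → 638 → 607 = 25 m.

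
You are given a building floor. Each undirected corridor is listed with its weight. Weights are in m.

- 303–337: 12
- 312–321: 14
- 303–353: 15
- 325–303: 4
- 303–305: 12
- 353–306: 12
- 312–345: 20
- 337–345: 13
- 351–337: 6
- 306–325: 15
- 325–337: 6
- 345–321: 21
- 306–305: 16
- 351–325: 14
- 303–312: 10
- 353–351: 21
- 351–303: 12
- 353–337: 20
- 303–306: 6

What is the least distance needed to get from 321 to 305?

Running Dijkstra from 321:
321: 0
312: 14  (via 321)
345: 21  (via 321)
303: 24  (via 312)
325: 28  (via 303)
306: 30  (via 303)
337: 34  (via 345)
351: 36  (via 303)
305: 36  (via 303)
Shortest route: 321–312–303–305 = 36 m.

36 m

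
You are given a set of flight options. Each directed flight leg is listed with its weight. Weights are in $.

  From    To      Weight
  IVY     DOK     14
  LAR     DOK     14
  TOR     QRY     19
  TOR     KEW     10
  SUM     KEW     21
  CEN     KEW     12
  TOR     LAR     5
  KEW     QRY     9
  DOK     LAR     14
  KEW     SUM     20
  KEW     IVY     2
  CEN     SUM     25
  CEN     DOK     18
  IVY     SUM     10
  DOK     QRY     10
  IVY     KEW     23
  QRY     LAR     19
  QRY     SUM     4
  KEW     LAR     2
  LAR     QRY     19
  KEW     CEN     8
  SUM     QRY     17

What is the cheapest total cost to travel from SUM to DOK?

Shortest distances from SUM:
SUM: 0
QRY: 17  (via SUM)
KEW: 21  (via SUM)
IVY: 23  (via KEW)
LAR: 23  (via KEW)
CEN: 29  (via KEW)
DOK: 37  (via IVY)
Shortest route: SUM–KEW–IVY–DOK = $37.

$37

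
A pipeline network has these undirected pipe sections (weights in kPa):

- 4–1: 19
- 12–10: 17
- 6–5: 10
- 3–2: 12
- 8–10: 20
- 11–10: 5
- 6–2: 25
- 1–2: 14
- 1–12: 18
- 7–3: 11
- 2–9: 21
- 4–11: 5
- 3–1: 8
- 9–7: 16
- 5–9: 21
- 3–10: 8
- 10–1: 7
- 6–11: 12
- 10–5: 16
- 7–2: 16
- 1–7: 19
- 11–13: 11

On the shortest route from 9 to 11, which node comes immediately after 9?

Enumerating some paths:
9 → 5 → 10 → 11: 21+16+5 = 42
9 → 5 → 6 → 11: 21+10+12 = 43
9 → 7 → 3 → 10 → 11: 16+11+8+5 = 40
Cheapest is 9 → 7 → 3 → 10 → 11 at 40 kPa.
So from 9 the first move is to 7.

7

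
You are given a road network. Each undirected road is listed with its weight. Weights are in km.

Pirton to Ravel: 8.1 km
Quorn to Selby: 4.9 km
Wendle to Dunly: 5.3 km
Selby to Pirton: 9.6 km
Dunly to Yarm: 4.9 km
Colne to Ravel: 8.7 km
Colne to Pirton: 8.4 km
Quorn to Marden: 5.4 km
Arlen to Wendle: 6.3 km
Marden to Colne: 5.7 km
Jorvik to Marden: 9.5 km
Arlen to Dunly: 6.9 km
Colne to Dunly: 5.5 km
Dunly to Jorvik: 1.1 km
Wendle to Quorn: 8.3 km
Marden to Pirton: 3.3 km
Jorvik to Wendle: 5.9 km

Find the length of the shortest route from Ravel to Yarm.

19.1 km

Enumerating some paths:
Ravel–Pirton–Marden–Colne–Dunly–Yarm: 8.1+3.3+5.7+5.5+4.9 = 27.5
Ravel–Pirton–Colne–Dunly–Yarm: 8.1+8.4+5.5+4.9 = 26.9
Ravel–Colne–Dunly–Yarm: 8.7+5.5+4.9 = 19.1
Ravel–Pirton–Marden–Jorvik–Dunly–Yarm: 8.1+3.3+9.5+1.1+4.9 = 26.9
The minimum is 19.1 km via Ravel–Colne–Dunly–Yarm.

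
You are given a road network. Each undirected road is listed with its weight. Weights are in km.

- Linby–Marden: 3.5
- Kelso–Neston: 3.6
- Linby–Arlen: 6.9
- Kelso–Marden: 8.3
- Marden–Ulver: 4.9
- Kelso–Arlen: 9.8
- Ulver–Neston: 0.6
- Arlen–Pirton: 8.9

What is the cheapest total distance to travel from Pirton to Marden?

19.3 km

Running Dijkstra from Pirton:
Pirton: 0
Arlen: 8.9  (via Pirton)
Linby: 15.8  (via Arlen)
Kelso: 18.7  (via Arlen)
Marden: 19.3  (via Linby)
Shortest route: Pirton–Arlen–Linby–Marden = 19.3 km.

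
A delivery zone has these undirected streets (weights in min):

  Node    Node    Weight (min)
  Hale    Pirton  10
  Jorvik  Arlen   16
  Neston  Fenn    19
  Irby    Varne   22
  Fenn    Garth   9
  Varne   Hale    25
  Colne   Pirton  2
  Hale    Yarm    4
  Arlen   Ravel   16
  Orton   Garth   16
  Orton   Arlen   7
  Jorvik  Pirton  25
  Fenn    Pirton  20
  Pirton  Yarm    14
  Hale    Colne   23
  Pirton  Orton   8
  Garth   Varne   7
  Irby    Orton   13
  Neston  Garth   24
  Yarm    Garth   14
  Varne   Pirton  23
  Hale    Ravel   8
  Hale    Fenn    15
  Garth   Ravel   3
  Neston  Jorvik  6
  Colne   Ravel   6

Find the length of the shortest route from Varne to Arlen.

26 min

Running Dijkstra from Varne:
Varne: 0
Garth: 7  (via Varne)
Ravel: 10  (via Garth)
Fenn: 16  (via Garth)
Colne: 16  (via Ravel)
Hale: 18  (via Ravel)
Pirton: 18  (via Colne)
Yarm: 21  (via Garth)
Irby: 22  (via Varne)
Orton: 23  (via Garth)
Arlen: 26  (via Ravel)
Shortest route: Varne–Garth–Ravel–Arlen = 26 min.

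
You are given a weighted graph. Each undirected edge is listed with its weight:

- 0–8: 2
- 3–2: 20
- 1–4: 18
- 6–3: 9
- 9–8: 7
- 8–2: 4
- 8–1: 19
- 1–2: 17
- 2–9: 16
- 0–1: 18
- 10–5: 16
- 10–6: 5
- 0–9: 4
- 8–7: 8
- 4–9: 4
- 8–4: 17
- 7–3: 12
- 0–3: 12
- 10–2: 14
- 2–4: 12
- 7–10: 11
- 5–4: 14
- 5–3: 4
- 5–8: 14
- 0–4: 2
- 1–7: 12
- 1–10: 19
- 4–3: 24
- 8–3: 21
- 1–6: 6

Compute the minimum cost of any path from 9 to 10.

24

Settle nodes by increasing distance from 9:
9: 0
0: 4  (via 9)
4: 4  (via 9)
8: 6  (via 0)
2: 10  (via 8)
7: 14  (via 8)
3: 16  (via 0)
5: 18  (via 4)
1: 22  (via 0)
10: 24  (via 2)
Shortest route: 9–0–8–2–10 = 24.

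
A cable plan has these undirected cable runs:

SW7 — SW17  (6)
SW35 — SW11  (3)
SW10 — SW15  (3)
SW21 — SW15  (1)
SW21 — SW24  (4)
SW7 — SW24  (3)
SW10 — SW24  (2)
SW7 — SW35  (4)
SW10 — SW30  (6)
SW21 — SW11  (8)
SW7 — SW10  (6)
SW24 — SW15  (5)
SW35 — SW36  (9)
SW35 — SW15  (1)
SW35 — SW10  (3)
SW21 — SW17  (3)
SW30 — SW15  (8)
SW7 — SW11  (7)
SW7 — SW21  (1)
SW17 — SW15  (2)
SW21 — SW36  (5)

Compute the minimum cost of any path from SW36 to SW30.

14

Running Dijkstra from SW36:
SW36: 0
SW21: 5  (via SW36)
SW7: 6  (via SW21)
SW15: 6  (via SW21)
SW35: 7  (via SW15)
SW17: 8  (via SW21)
SW24: 9  (via SW21)
SW10: 9  (via SW15)
SW11: 10  (via SW35)
SW30: 14  (via SW15)
Shortest route: SW36–SW21–SW15–SW30 = 14.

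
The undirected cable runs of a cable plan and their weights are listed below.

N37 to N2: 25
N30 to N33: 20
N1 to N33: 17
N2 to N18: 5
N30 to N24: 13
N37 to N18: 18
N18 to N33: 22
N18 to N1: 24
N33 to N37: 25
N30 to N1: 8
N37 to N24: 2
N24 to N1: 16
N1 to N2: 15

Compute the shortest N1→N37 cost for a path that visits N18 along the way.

Best N1 to N18: N1–N2–N18 costing 20
Best N18 to N37: N18–N37 costing 18
Total via N18: 20 + 18 = 38.

38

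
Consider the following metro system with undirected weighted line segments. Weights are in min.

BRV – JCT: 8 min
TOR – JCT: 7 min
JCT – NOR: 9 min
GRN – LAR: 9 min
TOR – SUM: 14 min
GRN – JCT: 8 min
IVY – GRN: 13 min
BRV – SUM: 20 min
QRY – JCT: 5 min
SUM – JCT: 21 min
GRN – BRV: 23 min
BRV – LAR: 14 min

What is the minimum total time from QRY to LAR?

22 min

Running Dijkstra from QRY:
QRY: 0
JCT: 5  (via QRY)
TOR: 12  (via JCT)
BRV: 13  (via JCT)
GRN: 13  (via JCT)
NOR: 14  (via JCT)
LAR: 22  (via GRN)
Shortest route: QRY → JCT → GRN → LAR = 22 min.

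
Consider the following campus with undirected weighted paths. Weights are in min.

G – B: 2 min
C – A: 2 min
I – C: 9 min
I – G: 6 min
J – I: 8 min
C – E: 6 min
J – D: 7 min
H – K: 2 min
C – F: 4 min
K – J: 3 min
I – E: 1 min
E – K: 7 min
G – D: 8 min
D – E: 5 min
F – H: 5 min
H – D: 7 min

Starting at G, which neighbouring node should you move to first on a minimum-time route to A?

Candidate routes:
G–I–C–A: 6+9+2 = 17
G–D–E–I–C–A: 8+5+1+9+2 = 25
G–D–E–C–A: 8+5+6+2 = 21
G–I–E–C–A: 6+1+6+2 = 15
Cheapest is G–I–E–C–A at 15 min.
So from G the first move is to I.

I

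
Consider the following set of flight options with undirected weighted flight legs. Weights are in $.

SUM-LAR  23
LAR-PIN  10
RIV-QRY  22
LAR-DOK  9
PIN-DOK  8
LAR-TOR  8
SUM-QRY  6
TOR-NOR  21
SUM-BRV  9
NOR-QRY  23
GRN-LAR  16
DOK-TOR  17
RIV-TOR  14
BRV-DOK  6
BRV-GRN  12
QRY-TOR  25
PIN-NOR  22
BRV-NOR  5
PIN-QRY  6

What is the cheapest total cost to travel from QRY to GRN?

Enumerating some paths:
QRY - PIN - LAR - GRN: 6+10+16 = 32
QRY - SUM - BRV - GRN: 6+9+12 = 27
The minimum is $27 via QRY - SUM - BRV - GRN.

$27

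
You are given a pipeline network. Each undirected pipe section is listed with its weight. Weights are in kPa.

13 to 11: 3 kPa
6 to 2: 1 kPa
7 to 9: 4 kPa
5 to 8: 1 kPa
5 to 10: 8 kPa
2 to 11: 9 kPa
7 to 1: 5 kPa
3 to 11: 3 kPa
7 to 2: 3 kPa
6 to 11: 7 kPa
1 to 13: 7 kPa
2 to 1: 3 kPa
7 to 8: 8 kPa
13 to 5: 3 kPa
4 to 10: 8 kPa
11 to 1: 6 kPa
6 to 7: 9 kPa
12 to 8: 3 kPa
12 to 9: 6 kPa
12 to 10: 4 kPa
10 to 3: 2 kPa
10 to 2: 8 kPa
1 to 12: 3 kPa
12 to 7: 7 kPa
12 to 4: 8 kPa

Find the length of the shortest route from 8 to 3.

Running Dijkstra from 8:
8: 0
5: 1  (via 8)
12: 3  (via 8)
13: 4  (via 5)
1: 6  (via 12)
10: 7  (via 12)
11: 7  (via 13)
7: 8  (via 8)
2: 9  (via 1)
3: 9  (via 10)
Shortest route: 8 → 12 → 10 → 3 = 9 kPa.

9 kPa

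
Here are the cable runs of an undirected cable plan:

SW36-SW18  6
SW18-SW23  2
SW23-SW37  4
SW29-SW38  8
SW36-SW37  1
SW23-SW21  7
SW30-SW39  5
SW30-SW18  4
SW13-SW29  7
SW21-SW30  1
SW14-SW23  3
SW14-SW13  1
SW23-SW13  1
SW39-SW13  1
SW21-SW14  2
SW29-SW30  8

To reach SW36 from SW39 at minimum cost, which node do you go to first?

SW13

Enumerating some paths:
SW39–SW13–SW14–SW23–SW18–SW36: 1+1+3+2+6 = 13
SW39–SW13–SW23–SW18–SW36: 1+1+2+6 = 10
SW39–SW13–SW23–SW37–SW36: 1+1+4+1 = 7
SW39–SW13–SW14–SW23–SW37–SW36: 1+1+3+4+1 = 10
The minimum is 7 via SW39–SW13–SW23–SW37–SW36.
So from SW39 the first move is to SW13.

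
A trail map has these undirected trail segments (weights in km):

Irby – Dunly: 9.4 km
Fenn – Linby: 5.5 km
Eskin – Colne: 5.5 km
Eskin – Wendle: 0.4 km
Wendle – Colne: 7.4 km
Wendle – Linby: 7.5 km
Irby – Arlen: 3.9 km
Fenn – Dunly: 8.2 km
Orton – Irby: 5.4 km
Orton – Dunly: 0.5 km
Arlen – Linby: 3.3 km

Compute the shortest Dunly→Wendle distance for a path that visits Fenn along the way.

Best Dunly to Fenn: Dunly–Fenn costing 8.2
Shortest Fenn→Wendle: Fenn–Linby–Wendle = 13
Total via Fenn: 8.2 + 13 = 21.2 km.

21.2 km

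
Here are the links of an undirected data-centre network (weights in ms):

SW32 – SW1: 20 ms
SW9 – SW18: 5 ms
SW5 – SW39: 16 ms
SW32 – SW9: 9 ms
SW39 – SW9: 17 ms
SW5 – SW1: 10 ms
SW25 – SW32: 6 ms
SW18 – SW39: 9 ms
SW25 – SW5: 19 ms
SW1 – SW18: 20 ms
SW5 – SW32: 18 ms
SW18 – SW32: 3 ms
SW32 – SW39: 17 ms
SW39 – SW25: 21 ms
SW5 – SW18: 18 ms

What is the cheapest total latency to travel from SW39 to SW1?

Candidate routes:
SW39 → SW5 → SW1: 16+10 = 26
SW39 → SW18 → SW32 → SW1: 9+3+20 = 32
SW39 → SW18 → SW5 → SW1: 9+18+10 = 37
SW39 → SW18 → SW1: 9+20 = 29
Cheapest is SW39 → SW5 → SW1 at 26 ms.

26 ms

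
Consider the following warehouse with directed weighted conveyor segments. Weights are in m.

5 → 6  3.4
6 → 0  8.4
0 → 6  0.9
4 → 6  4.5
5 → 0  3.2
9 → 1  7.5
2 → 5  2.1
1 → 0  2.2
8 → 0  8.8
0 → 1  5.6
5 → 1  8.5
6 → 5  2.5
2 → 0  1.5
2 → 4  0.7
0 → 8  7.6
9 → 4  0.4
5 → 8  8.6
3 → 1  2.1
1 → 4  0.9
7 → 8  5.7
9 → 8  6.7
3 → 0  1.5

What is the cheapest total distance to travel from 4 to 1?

Candidate routes:
4–6–5–1: 4.5+2.5+8.5 = 15.5
4–6–5–0–1: 4.5+2.5+3.2+5.6 = 15.8
4–6–0–1: 4.5+8.4+5.6 = 18.5
Cheapest is 4–6–5–1 at 15.5 m.

15.5 m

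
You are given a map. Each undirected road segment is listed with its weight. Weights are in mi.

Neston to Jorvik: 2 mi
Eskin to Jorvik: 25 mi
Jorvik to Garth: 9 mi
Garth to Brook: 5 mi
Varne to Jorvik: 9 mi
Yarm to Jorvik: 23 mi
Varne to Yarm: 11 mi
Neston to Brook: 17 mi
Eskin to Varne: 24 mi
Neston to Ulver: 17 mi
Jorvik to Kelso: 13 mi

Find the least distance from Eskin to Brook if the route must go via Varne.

47 mi

Best Eskin to Varne: Eskin → Varne costing 24
Best Varne to Brook: Varne → Jorvik → Garth → Brook costing 23
Total via Varne: 24 + 23 = 47 mi.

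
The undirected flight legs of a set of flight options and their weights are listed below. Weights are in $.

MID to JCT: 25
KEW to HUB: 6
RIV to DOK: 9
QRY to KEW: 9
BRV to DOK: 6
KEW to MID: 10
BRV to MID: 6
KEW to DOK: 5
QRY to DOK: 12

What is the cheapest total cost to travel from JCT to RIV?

$46

Shortest distances from JCT:
JCT: 0
MID: 25  (via JCT)
BRV: 31  (via MID)
KEW: 35  (via MID)
DOK: 37  (via BRV)
HUB: 41  (via KEW)
QRY: 44  (via KEW)
RIV: 46  (via DOK)
Shortest route: JCT → MID → BRV → DOK → RIV = $46.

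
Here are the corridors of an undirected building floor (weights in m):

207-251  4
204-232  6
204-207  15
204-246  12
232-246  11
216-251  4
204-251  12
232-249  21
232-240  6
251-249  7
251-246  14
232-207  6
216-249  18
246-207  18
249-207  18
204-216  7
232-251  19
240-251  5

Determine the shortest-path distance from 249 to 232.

17 m

Running Dijkstra from 249:
249: 0
251: 7  (via 249)
216: 11  (via 251)
207: 11  (via 251)
240: 12  (via 251)
232: 17  (via 207)
Shortest route: 249 → 251 → 207 → 232 = 17 m.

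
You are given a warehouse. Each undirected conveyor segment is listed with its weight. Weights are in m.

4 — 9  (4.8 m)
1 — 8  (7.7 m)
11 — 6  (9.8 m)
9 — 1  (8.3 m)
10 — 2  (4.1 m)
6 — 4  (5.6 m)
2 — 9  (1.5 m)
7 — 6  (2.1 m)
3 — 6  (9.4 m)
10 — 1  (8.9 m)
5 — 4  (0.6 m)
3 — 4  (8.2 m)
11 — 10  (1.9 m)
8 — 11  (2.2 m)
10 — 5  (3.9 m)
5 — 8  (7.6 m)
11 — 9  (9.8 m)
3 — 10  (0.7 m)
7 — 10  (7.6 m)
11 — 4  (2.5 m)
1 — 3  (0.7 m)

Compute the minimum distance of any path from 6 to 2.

Compare a few routes:
6 → 7 → 10 → 2: 2.1+7.6+4.1 = 13.8
6 → 4 → 9 → 2: 5.6+4.8+1.5 = 11.9
Cheapest is 6 → 4 → 9 → 2 at 11.9 m.

11.9 m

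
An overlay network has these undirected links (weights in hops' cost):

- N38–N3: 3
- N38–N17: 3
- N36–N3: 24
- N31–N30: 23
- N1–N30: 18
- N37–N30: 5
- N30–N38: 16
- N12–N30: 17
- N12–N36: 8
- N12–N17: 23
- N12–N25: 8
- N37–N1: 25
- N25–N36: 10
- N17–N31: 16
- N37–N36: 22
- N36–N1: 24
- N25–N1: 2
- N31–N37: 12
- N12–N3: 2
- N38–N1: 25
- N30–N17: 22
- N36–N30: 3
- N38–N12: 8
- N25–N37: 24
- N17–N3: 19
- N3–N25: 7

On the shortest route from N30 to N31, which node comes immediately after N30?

Enumerating some paths:
N30–N31: 23 = 23
N30–N37–N31: 5+12 = 17
N30–N36–N12–N3–N38–N17–N31: 3+8+2+3+3+16 = 35
Cheapest is N30–N37–N31 at 17 hops' cost.
So from N30 the first move is to N37.

N37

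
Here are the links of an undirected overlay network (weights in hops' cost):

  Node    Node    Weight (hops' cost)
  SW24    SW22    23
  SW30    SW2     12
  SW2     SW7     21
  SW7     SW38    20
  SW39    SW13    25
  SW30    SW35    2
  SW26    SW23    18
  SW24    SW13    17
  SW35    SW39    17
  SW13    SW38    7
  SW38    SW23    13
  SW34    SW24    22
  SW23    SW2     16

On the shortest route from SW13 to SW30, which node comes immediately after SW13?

SW39

Enumerating some paths:
SW13 → SW39 → SW35 → SW30: 25+17+2 = 44
SW13 → SW38 → SW23 → SW2 → SW30: 7+13+16+12 = 48
SW13 → SW38 → SW7 → SW2 → SW30: 7+20+21+12 = 60
Cheapest is SW13 → SW39 → SW35 → SW30 at 44 hops' cost.
So from SW13 the first move is to SW39.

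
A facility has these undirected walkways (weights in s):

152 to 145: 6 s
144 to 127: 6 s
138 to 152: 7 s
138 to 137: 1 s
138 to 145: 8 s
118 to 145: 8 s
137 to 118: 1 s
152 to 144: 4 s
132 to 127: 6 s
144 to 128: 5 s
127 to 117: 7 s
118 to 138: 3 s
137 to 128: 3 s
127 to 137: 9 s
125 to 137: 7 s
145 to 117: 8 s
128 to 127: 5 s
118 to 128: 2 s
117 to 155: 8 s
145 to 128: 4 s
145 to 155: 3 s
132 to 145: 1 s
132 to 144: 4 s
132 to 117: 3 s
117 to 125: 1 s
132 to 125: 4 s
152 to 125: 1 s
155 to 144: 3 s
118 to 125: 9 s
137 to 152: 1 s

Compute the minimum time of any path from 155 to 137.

Candidate routes:
155–145–128–118–137: 3+4+2+1 = 10
155–144–152–137: 3+4+1 = 8
155–145–128–137: 3+4+3 = 10
155–145–152–137: 3+6+1 = 10
The minimum is 8 s via 155–144–152–137.

8 s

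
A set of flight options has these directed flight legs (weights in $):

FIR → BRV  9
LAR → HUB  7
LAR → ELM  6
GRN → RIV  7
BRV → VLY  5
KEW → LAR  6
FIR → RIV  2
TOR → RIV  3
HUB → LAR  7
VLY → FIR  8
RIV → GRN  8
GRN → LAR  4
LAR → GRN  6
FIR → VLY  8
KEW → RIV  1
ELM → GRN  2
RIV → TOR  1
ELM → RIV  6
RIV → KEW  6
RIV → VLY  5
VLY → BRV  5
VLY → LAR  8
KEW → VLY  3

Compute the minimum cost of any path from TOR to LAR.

$15

Shortest distances from TOR:
TOR: 0
RIV: 3  (via TOR)
VLY: 8  (via RIV)
KEW: 9  (via RIV)
GRN: 11  (via RIV)
BRV: 13  (via VLY)
LAR: 15  (via KEW)
Shortest route: TOR → RIV → KEW → LAR = $15.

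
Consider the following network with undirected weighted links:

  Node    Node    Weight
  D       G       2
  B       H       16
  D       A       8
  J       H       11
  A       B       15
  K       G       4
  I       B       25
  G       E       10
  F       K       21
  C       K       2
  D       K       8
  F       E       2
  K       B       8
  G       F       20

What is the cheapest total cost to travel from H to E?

Running Dijkstra from H:
H: 0
J: 11  (via H)
B: 16  (via H)
K: 24  (via B)
C: 26  (via K)
G: 28  (via K)
D: 30  (via G)
A: 31  (via B)
E: 38  (via G)
Shortest route: H–B–K–G–E = 38.

38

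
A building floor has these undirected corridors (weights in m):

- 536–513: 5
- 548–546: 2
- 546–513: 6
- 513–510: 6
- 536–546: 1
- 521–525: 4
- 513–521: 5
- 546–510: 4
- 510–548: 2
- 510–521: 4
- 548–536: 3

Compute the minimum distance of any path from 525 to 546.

12 m

Settle nodes by increasing distance from 525:
525: 0
521: 4  (via 525)
510: 8  (via 521)
513: 9  (via 521)
548: 10  (via 510)
546: 12  (via 510)
Shortest route: 525 → 521 → 510 → 546 = 12 m.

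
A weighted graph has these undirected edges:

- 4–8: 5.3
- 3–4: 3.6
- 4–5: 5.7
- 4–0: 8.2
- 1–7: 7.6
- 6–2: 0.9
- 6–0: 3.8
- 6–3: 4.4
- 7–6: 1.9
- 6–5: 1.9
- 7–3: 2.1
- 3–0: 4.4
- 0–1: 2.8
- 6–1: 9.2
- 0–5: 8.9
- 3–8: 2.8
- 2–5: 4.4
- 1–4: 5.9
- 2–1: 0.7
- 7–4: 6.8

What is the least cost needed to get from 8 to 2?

Compare a few routes:
8 - 3 - 7 - 6 - 2: 2.8+2.1+1.9+0.9 = 7.7
8 - 3 - 6 - 2: 2.8+4.4+0.9 = 8.1
8 - 3 - 0 - 1 - 2: 2.8+4.4+2.8+0.7 = 10.7
Cheapest is 8 - 3 - 7 - 6 - 2 at 7.7.

7.7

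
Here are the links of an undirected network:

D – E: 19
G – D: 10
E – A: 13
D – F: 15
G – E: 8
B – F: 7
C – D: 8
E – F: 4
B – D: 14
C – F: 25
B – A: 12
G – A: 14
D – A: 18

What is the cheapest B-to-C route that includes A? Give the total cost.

38

Best B to A: B → A costing 12
Best A to C: A → D → C costing 26
Total via A: 12 + 26 = 38.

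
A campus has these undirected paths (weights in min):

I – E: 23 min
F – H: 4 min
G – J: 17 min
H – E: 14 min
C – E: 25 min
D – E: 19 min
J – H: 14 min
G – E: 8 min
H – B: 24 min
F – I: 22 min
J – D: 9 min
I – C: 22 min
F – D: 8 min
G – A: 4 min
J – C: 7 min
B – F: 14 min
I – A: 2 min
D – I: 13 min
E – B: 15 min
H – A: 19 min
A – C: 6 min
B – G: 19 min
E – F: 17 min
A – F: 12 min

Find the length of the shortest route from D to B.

Shortest distances from D:
D: 0
F: 8  (via D)
J: 9  (via D)
H: 12  (via F)
I: 13  (via D)
A: 15  (via I)
C: 16  (via J)
E: 19  (via D)
G: 19  (via A)
B: 22  (via F)
Shortest route: D → F → B = 22 min.

22 min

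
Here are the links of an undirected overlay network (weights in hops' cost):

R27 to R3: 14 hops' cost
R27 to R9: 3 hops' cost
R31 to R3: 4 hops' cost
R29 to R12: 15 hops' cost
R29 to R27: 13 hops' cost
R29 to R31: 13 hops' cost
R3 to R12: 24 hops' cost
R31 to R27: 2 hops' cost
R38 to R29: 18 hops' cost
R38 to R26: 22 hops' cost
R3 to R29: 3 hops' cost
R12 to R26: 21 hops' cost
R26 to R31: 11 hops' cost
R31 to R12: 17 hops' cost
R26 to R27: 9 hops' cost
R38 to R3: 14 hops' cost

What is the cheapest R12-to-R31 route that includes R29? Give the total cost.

Best R12 to R29: R12 → R29 costing 15
Best R29 to R31: R29 → R3 → R31 costing 7
Total via R29: 15 + 7 = 22 hops' cost.

22 hops' cost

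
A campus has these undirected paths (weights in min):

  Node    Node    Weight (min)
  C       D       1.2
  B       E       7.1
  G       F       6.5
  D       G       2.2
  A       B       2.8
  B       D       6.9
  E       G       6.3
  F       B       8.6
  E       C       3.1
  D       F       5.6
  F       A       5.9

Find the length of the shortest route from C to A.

Candidate routes:
C → D → B → A: 1.2+6.9+2.8 = 10.9
C → D → F → A: 1.2+5.6+5.9 = 12.7
C → E → B → A: 3.1+7.1+2.8 = 13
C → D → G → F → A: 1.2+2.2+6.5+5.9 = 15.8
Cheapest is C → D → B → A at 10.9 min.

10.9 min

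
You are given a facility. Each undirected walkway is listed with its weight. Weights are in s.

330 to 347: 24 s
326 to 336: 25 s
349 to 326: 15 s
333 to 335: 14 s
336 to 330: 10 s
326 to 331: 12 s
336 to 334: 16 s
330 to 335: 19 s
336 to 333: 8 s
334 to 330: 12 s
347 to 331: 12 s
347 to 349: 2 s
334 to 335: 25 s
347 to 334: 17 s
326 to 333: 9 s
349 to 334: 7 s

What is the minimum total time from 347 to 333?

26 s

Compare a few routes:
347 - 349 - 326 - 333: 2+15+9 = 26
347 - 331 - 326 - 333: 12+12+9 = 33
Cheapest is 347 - 349 - 326 - 333 at 26 s.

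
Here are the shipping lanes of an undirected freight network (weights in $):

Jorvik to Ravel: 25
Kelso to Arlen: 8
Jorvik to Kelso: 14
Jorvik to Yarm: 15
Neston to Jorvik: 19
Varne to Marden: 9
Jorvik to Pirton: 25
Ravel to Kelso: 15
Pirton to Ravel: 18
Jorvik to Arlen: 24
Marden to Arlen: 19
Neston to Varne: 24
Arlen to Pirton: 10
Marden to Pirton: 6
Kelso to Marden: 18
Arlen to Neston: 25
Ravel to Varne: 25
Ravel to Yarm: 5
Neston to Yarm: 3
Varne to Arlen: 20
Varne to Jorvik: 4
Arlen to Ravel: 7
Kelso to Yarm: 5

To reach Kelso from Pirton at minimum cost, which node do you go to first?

Compare a few routes:
Pirton → Arlen → Ravel → Yarm → Kelso: 10+7+5+5 = 27
Pirton → Marden → Kelso: 6+18 = 24
Pirton → Arlen → Kelso: 10+8 = 18
Cheapest is Pirton → Arlen → Kelso at $18.
So from Pirton the first move is to Arlen.

Arlen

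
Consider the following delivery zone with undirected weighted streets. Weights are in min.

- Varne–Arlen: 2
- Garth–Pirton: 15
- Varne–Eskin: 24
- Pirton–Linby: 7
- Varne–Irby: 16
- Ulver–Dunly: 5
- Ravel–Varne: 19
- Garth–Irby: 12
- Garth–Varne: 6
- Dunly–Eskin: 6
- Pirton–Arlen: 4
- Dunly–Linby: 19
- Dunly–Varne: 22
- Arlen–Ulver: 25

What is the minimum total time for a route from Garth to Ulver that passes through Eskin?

Best Garth to Eskin: Garth → Varne → Eskin costing 30
Best Eskin to Ulver: Eskin → Dunly → Ulver costing 11
Total via Eskin: 30 + 11 = 41 min.

41 min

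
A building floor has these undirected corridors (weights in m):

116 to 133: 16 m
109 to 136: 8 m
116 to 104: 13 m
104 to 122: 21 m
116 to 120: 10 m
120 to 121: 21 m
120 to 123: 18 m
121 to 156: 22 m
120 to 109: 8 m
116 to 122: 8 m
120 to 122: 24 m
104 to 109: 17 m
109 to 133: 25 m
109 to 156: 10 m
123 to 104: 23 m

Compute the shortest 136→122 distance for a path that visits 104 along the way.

Best 136 to 104: 136–109–104 costing 25
Best 104 to 122: 104–122 costing 21
Total via 104: 25 + 21 = 46 m.

46 m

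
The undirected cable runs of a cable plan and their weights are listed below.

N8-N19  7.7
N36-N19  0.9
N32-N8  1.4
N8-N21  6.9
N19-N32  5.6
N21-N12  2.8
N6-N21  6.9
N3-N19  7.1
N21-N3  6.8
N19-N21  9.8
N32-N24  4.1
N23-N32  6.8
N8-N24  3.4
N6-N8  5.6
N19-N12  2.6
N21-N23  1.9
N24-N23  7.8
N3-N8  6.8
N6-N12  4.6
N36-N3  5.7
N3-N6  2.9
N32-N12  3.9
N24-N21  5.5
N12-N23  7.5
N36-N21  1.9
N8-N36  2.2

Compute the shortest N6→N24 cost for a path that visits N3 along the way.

Shortest N6→N3: N6 → N3 = 2.9
Best N3 to N24: N3 → N8 → N24 costing 10.2
Total via N3: 2.9 + 10.2 = 13.1.

13.1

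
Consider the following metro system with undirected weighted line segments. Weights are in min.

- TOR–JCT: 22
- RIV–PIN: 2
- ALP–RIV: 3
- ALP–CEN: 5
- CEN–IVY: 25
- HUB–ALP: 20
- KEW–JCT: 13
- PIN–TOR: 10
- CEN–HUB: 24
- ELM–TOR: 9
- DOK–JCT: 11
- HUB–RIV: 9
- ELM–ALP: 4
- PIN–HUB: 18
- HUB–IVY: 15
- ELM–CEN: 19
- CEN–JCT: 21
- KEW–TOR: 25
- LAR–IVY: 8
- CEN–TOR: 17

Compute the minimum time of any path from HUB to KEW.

46 min

Settle nodes by increasing distance from HUB:
HUB: 0
RIV: 9  (via HUB)
PIN: 11  (via RIV)
ALP: 12  (via RIV)
IVY: 15  (via HUB)
ELM: 16  (via ALP)
CEN: 17  (via ALP)
TOR: 21  (via PIN)
LAR: 23  (via IVY)
JCT: 38  (via CEN)
KEW: 46  (via TOR)
Shortest route: HUB → RIV → PIN → TOR → KEW = 46 min.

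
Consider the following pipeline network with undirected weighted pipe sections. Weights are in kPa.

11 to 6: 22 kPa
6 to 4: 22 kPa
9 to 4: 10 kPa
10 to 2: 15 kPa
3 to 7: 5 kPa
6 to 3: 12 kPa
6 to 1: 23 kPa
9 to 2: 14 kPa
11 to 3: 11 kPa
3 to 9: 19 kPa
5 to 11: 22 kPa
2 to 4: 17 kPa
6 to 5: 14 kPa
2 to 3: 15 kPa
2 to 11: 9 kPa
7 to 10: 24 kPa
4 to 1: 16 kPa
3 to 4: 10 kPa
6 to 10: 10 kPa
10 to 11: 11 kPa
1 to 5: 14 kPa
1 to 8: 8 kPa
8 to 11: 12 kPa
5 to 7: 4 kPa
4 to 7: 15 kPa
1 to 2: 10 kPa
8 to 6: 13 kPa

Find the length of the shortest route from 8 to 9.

32 kPa

Settle nodes by increasing distance from 8:
8: 0
1: 8  (via 8)
11: 12  (via 8)
6: 13  (via 8)
2: 18  (via 1)
5: 22  (via 1)
3: 23  (via 11)
10: 23  (via 11)
4: 24  (via 1)
7: 26  (via 5)
9: 32  (via 2)
Shortest route: 8–1–2–9 = 32 kPa.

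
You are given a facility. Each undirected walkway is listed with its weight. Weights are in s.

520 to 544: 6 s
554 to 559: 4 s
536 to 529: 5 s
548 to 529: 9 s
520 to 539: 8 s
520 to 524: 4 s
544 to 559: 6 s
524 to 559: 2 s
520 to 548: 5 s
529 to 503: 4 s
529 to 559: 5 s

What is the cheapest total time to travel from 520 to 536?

Running Dijkstra from 520:
520: 0
524: 4  (via 520)
548: 5  (via 520)
559: 6  (via 524)
544: 6  (via 520)
539: 8  (via 520)
554: 10  (via 559)
529: 11  (via 559)
503: 15  (via 529)
536: 16  (via 529)
Shortest route: 520 → 524 → 559 → 529 → 536 = 16 s.

16 s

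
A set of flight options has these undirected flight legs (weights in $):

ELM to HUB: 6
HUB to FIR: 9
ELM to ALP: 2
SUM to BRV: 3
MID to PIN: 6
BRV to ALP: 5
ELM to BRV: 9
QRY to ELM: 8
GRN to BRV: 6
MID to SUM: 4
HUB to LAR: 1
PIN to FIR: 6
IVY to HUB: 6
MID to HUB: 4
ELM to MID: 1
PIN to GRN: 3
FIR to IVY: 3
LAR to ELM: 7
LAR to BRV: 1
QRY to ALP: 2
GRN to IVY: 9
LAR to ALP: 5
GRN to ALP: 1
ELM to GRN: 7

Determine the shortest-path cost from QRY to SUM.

Compare a few routes:
QRY → ALP → GRN → BRV → SUM: 2+1+6+3 = 12
QRY → ALP → ELM → MID → SUM: 2+2+1+4 = 9
QRY → ALP → LAR → BRV → SUM: 2+5+1+3 = 11
QRY → ALP → BRV → SUM: 2+5+3 = 10
Cheapest is QRY → ALP → ELM → MID → SUM at $9.

$9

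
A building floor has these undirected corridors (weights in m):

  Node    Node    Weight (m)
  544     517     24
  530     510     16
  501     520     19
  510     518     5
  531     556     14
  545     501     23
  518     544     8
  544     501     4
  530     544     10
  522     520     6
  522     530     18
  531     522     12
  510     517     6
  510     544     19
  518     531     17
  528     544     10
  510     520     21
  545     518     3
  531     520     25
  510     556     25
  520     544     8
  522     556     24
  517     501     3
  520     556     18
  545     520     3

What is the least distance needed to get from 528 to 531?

35 m

Candidate routes:
528 → 544 → 520 → 522 → 531: 10+8+6+12 = 36
528 → 544 → 518 → 531: 10+8+17 = 35
The minimum is 35 m via 528 → 544 → 518 → 531.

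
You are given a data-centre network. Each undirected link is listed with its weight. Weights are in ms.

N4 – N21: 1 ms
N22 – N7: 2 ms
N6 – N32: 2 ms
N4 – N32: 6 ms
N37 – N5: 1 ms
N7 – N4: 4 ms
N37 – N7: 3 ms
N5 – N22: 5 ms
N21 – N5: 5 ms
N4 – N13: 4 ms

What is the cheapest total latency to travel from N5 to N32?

12 ms

Settle nodes by increasing distance from N5:
N5: 0
N37: 1  (via N5)
N7: 4  (via N37)
N21: 5  (via N5)
N22: 5  (via N5)
N4: 6  (via N21)
N13: 10  (via N4)
N32: 12  (via N4)
Shortest route: N5 → N21 → N4 → N32 = 12 ms.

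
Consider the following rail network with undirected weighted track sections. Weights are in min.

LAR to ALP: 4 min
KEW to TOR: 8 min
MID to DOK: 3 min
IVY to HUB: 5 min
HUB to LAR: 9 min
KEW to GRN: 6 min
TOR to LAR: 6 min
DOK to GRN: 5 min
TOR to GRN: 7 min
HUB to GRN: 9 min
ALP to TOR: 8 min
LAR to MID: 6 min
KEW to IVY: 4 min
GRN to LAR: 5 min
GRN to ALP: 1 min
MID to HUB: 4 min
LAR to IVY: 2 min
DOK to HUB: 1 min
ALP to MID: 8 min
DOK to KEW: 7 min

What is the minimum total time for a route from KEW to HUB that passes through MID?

Best KEW to MID: KEW → DOK → MID costing 10
Best MID to HUB: MID → HUB costing 4
Total via MID: 10 + 4 = 14 min.

14 min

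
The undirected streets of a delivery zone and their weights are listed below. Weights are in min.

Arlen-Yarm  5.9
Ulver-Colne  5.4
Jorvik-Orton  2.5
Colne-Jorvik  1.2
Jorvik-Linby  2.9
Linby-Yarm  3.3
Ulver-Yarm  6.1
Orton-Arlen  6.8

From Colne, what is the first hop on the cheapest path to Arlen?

Jorvik

Compare a few routes:
Colne - Jorvik - Linby - Yarm - Arlen: 1.2+2.9+3.3+5.9 = 13.3
Colne - Ulver - Yarm - Arlen: 5.4+6.1+5.9 = 17.4
Colne - Jorvik - Orton - Arlen: 1.2+2.5+6.8 = 10.5
Cheapest is Colne - Jorvik - Orton - Arlen at 10.5 min.
So from Colne the first move is to Jorvik.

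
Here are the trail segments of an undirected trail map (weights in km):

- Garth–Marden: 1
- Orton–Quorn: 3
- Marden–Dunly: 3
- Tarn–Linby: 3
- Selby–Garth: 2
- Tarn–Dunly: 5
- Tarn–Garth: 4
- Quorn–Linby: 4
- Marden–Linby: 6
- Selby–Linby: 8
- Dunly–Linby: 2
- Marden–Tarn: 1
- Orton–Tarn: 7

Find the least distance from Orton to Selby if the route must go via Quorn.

14 km

Shortest Orton→Quorn: Orton → Quorn = 3
Best Quorn to Selby: Quorn → Linby → Tarn → Marden → Garth → Selby costing 11
Total via Quorn: 3 + 11 = 14 km.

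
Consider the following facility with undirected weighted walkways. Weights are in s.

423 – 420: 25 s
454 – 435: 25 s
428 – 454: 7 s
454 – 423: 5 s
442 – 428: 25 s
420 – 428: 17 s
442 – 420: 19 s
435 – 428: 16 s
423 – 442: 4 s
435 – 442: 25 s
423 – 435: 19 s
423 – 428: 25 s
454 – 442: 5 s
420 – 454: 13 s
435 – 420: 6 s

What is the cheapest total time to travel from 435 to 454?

19 s

Compare a few routes:
435–420–454: 6+13 = 19
435–428–454: 16+7 = 23
The minimum is 19 s via 435–420–454.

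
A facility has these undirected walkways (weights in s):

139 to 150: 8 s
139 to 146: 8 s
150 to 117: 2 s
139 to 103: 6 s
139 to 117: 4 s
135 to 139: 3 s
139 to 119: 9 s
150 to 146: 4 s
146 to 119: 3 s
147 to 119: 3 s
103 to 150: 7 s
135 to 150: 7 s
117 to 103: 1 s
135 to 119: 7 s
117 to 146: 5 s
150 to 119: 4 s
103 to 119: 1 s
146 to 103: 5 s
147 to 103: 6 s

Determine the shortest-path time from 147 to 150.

Shortest distances from 147:
147: 0
119: 3  (via 147)
103: 4  (via 119)
117: 5  (via 103)
146: 6  (via 119)
150: 7  (via 119)
Shortest route: 147–119–150 = 7 s.

7 s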